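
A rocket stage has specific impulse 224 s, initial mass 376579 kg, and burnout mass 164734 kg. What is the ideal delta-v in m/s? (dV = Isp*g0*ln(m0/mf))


Ve = 224 * 9.81 = 2197.44 m/s
dV = 2197.44 * ln(376579/164734) = 1817 m/s

1817 m/s


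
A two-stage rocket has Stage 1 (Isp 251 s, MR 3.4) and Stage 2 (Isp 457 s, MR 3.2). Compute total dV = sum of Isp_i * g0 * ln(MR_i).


dV1 = 251 * 9.81 * ln(3.4) = 3013.3 m/s
dV2 = 457 * 9.81 * ln(3.2) = 5214.6 m/s
Total dV = 3013.3 + 5214.6 = 8227.9 m/s ~ 8228 m/s

8228 m/s


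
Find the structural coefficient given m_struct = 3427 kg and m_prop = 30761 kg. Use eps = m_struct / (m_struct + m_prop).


eps = 3427 / (3427 + 30761) = 0.1002

0.1002


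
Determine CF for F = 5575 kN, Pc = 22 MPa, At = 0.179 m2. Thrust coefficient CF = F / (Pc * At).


CF = 5575000 / (22e6 * 0.179) = 1.42

1.42


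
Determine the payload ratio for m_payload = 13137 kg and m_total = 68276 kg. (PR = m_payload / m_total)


PR = 13137 / 68276 = 0.1924

0.1924


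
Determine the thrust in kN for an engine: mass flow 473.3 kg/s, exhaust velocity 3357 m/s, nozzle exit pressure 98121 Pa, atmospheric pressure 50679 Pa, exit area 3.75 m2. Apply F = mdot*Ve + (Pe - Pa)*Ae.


F = 473.3 * 3357 + (98121 - 50679) * 3.75 = 1.7668e+06 N = 1766.8 kN

1766.8 kN


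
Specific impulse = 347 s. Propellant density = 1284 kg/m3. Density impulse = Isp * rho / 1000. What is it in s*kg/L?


rho*Isp = 347 * 1284 / 1000 = 446 s*kg/L

446 s*kg/L


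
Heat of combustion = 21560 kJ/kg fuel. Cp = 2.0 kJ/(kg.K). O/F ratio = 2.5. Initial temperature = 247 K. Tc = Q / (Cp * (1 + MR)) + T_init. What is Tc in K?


Tc = 21560 / (2.0 * (1 + 2.5)) + 247 = 3327 K

3327 K


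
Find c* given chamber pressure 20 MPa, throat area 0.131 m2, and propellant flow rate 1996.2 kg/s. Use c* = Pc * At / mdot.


c* = 20e6 * 0.131 / 1996.2 = 1312 m/s

1312 m/s


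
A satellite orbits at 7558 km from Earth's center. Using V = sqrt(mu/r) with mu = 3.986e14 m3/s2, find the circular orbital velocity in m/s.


V = sqrt(3.986e14 / 7558000) = 7262 m/s

7262 m/s


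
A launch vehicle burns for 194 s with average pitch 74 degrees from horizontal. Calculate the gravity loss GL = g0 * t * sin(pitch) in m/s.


GL = 9.81 * 194 * sin(74 deg) = 1829 m/s

1829 m/s


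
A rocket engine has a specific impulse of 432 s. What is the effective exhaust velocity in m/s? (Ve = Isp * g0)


Ve = Isp * g0 = 432 * 9.81 = 4237.9 m/s

4237.9 m/s


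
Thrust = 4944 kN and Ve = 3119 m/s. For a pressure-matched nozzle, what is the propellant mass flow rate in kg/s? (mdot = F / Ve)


mdot = F / Ve = 4944000 / 3119 = 1585.1 kg/s

1585.1 kg/s


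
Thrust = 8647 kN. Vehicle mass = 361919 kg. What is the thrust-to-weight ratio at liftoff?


TWR = 8647000 / (361919 * 9.81) = 2.44

2.44


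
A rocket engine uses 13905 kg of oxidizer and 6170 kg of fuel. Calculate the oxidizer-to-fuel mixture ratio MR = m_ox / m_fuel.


MR = 13905 / 6170 = 2.25

2.25


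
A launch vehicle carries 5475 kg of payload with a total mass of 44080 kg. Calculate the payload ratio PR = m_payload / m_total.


PR = 5475 / 44080 = 0.1242

0.1242


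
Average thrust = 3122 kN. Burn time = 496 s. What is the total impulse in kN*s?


It = 3122 * 496 = 1548512 kN*s

1548512 kN*s


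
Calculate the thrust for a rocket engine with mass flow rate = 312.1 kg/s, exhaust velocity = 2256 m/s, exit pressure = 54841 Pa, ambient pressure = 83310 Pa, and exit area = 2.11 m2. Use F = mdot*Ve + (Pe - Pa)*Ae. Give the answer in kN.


F = 312.1 * 2256 + (54841 - 83310) * 2.11 = 644028.0 N = 644.0 kN

644.0 kN


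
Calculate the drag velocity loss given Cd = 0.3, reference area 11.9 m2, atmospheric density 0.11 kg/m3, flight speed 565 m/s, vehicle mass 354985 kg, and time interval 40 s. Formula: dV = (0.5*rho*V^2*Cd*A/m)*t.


D = 0.5 * 0.11 * 565^2 * 0.3 * 11.9 = 62679.83 N
a = 62679.83 / 354985 = 0.1766 m/s2
dV = 0.1766 * 40 = 7.1 m/s

7.1 m/s


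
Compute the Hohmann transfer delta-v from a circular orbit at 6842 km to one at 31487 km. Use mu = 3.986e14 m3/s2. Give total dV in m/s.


V1 = sqrt(mu/r1) = 7632.68 m/s
dV1 = V1*(sqrt(2*r2/(r1+r2)) - 1) = 2150.81 m/s
V2 = sqrt(mu/r2) = 3557.98 m/s
dV2 = V2*(1 - sqrt(2*r1/(r1+r2))) = 1432.06 m/s
Total dV = 3583 m/s

3583 m/s


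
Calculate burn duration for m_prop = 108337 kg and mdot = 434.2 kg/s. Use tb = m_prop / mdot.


tb = 108337 / 434.2 = 249.5 s

249.5 s


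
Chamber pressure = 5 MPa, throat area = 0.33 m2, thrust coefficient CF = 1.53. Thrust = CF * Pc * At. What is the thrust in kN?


F = 1.53 * 5e6 * 0.33 = 2.5245e+06 N = 2524.5 kN

2524.5 kN


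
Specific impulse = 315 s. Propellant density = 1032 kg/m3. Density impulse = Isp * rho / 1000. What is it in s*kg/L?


rho*Isp = 315 * 1032 / 1000 = 325 s*kg/L

325 s*kg/L


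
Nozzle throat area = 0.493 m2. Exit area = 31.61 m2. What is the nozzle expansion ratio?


AR = 31.61 / 0.493 = 64.1

64.1


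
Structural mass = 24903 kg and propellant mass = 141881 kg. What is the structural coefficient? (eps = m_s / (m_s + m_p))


eps = 24903 / (24903 + 141881) = 0.1493

0.1493


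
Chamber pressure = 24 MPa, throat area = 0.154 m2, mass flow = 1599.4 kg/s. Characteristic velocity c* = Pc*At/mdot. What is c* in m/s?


c* = 24e6 * 0.154 / 1599.4 = 2311 m/s

2311 m/s


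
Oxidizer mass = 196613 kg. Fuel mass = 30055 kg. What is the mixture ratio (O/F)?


MR = 196613 / 30055 = 6.54

6.54


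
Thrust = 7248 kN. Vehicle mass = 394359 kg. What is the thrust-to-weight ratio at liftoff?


TWR = 7248000 / (394359 * 9.81) = 1.87

1.87


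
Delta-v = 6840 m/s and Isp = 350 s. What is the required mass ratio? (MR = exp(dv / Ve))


Ve = 350 * 9.81 = 3433.5 m/s
MR = exp(6840 / 3433.5) = 7.331

7.331


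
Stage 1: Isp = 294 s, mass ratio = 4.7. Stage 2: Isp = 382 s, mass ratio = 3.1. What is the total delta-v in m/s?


dV1 = 294 * 9.81 * ln(4.7) = 4463.4 m/s
dV2 = 382 * 9.81 * ln(3.1) = 4239.8 m/s
Total dV = 4463.4 + 4239.8 = 8703.2 m/s ~ 8703 m/s

8703 m/s


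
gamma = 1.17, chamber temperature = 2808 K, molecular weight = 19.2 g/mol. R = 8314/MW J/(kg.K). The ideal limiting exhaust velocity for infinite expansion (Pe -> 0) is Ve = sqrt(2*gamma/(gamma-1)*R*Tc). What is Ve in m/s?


R = 8314 / 19.2 = 433.02 J/(kg.K)
Ve = sqrt(2 * 1.17 / (1.17 - 1) * 433.02 * 2808) = 4091 m/s

4091 m/s


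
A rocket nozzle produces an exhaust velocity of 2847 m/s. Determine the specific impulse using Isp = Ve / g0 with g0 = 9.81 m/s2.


Isp = Ve / g0 = 2847 / 9.81 = 290.2 s

290.2 s


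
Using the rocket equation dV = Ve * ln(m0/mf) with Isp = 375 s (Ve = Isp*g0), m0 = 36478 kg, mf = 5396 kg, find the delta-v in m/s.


Ve = 375 * 9.81 = 3678.75 m/s
dV = 3678.75 * ln(36478/5396) = 7030 m/s

7030 m/s


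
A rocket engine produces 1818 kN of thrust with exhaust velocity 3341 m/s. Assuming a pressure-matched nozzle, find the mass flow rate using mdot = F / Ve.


mdot = F / Ve = 1818000 / 3341 = 544.1 kg/s

544.1 kg/s


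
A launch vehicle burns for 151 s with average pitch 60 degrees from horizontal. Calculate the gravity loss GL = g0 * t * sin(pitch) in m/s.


GL = 9.81 * 151 * sin(60 deg) = 1283 m/s

1283 m/s


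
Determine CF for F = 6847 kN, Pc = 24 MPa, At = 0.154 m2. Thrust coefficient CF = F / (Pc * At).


CF = 6847000 / (24e6 * 0.154) = 1.85

1.85


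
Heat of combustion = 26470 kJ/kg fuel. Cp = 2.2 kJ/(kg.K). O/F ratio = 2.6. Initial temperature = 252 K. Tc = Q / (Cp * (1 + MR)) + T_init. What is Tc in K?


Tc = 26470 / (2.2 * (1 + 2.6)) + 252 = 3594 K

3594 K


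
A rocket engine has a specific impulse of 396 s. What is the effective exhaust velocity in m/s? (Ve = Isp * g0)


Ve = Isp * g0 = 396 * 9.81 = 3884.8 m/s

3884.8 m/s


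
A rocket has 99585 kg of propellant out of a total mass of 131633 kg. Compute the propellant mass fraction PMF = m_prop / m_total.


PMF = 99585 / 131633 = 0.757

0.757


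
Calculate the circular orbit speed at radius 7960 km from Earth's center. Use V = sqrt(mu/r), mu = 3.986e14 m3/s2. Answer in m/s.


V = sqrt(3.986e14 / 7960000) = 7076 m/s

7076 m/s


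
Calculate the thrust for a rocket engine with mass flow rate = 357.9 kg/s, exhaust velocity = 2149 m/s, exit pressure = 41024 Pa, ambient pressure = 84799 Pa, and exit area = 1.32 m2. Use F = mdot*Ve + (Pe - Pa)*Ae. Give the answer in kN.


F = 357.9 * 2149 + (41024 - 84799) * 1.32 = 711344.0 N = 711.3 kN

711.3 kN


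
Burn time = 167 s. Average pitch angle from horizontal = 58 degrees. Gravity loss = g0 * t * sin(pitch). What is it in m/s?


GL = 9.81 * 167 * sin(58 deg) = 1389 m/s

1389 m/s


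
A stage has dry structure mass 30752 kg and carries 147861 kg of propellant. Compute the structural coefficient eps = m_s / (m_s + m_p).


eps = 30752 / (30752 + 147861) = 0.1722

0.1722


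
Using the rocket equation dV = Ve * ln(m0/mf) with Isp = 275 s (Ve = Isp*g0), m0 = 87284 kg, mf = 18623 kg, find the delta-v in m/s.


Ve = 275 * 9.81 = 2697.75 m/s
dV = 2697.75 * ln(87284/18623) = 4167 m/s

4167 m/s


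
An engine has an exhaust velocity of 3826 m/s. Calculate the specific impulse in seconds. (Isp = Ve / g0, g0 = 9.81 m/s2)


Isp = Ve / g0 = 3826 / 9.81 = 390.0 s

390.0 s


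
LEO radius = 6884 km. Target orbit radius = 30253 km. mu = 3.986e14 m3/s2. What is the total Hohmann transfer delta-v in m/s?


V1 = sqrt(mu/r1) = 7609.36 m/s
dV1 = V1*(sqrt(2*r2/(r1+r2)) - 1) = 2103.43 m/s
V2 = sqrt(mu/r2) = 3629.81 m/s
dV2 = V2*(1 - sqrt(2*r1/(r1+r2))) = 1419.69 m/s
Total dV = 3523 m/s

3523 m/s


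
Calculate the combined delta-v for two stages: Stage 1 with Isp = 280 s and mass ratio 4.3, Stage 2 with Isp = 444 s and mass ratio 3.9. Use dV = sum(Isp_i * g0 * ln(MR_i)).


dV1 = 280 * 9.81 * ln(4.3) = 4006.5 m/s
dV2 = 444 * 9.81 * ln(3.9) = 5927.9 m/s
Total dV = 4006.5 + 5927.9 = 9934.4 m/s ~ 9934 m/s

9934 m/s


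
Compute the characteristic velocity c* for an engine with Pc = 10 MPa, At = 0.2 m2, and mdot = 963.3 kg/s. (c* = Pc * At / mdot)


c* = 10e6 * 0.2 / 963.3 = 2076 m/s

2076 m/s


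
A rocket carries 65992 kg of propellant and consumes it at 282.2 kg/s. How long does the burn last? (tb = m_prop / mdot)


tb = 65992 / 282.2 = 233.8 s

233.8 s


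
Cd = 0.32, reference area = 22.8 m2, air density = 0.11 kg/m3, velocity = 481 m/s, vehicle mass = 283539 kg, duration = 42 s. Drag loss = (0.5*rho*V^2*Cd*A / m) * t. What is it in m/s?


D = 0.5 * 0.11 * 481^2 * 0.32 * 22.8 = 92840.54 N
a = 92840.54 / 283539 = 0.3274 m/s2
dV = 0.3274 * 42 = 13.8 m/s

13.8 m/s


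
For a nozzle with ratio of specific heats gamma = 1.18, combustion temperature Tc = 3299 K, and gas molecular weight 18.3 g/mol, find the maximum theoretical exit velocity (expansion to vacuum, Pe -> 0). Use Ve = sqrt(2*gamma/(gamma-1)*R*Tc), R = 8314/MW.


R = 8314 / 18.3 = 454.32 J/(kg.K)
Ve = sqrt(2 * 1.18 / (1.18 - 1) * 454.32 * 3299) = 4433 m/s

4433 m/s


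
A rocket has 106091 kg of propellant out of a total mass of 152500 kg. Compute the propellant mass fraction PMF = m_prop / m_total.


PMF = 106091 / 152500 = 0.696

0.696


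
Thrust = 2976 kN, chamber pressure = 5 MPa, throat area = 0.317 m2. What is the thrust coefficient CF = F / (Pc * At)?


CF = 2976000 / (5e6 * 0.317) = 1.88

1.88


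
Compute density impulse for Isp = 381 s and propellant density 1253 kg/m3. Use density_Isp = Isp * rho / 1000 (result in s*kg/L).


rho*Isp = 381 * 1253 / 1000 = 477 s*kg/L

477 s*kg/L


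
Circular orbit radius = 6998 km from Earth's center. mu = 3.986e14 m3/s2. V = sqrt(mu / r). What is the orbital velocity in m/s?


V = sqrt(3.986e14 / 6998000) = 7547 m/s

7547 m/s


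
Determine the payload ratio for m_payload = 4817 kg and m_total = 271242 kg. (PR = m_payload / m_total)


PR = 4817 / 271242 = 0.0178

0.0178


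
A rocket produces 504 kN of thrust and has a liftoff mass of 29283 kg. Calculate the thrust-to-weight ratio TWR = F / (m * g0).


TWR = 504000 / (29283 * 9.81) = 1.75

1.75


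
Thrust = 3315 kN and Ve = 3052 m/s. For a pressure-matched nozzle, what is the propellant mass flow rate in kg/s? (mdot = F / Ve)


mdot = F / Ve = 3315000 / 3052 = 1086.2 kg/s

1086.2 kg/s


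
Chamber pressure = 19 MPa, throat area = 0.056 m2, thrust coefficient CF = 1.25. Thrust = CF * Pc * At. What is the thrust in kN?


F = 1.25 * 19e6 * 0.056 = 1.3300e+06 N = 1330.0 kN

1330.0 kN


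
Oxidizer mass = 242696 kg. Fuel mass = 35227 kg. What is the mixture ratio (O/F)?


MR = 242696 / 35227 = 6.89

6.89


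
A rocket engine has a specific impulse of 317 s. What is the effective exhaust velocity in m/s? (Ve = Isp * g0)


Ve = Isp * g0 = 317 * 9.81 = 3109.8 m/s

3109.8 m/s


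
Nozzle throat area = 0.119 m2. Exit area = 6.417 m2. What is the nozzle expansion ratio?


AR = 6.417 / 0.119 = 53.9

53.9


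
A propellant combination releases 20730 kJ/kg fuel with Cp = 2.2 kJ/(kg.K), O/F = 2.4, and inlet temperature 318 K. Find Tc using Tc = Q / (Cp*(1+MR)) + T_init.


Tc = 20730 / (2.2 * (1 + 2.4)) + 318 = 3089 K

3089 K


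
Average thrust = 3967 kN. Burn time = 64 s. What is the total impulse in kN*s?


It = 3967 * 64 = 253888 kN*s

253888 kN*s


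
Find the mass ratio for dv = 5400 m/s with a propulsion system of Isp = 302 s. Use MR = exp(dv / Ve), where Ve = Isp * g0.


Ve = 302 * 9.81 = 2962.62 m/s
MR = exp(5400 / 2962.62) = 6.189

6.189


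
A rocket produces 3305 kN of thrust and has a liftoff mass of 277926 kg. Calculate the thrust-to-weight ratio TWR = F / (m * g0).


TWR = 3305000 / (277926 * 9.81) = 1.21

1.21


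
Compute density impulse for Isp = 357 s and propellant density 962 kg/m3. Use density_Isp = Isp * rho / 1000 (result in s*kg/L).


rho*Isp = 357 * 962 / 1000 = 343 s*kg/L

343 s*kg/L


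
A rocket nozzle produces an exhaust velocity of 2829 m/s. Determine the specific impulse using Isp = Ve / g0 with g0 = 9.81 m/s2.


Isp = Ve / g0 = 2829 / 9.81 = 288.4 s

288.4 s


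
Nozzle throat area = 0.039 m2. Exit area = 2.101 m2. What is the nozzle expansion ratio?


AR = 2.101 / 0.039 = 53.9

53.9


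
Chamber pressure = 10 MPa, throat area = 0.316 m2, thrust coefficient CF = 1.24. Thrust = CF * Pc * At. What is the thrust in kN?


F = 1.24 * 10e6 * 0.316 = 3.9184e+06 N = 3918.4 kN

3918.4 kN


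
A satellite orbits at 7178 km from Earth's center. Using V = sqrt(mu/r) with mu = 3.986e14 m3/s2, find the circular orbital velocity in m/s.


V = sqrt(3.986e14 / 7178000) = 7452 m/s

7452 m/s


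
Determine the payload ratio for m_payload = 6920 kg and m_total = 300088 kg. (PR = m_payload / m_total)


PR = 6920 / 300088 = 0.0231

0.0231


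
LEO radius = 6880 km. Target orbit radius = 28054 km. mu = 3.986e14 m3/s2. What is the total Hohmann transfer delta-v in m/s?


V1 = sqrt(mu/r1) = 7611.57 m/s
dV1 = V1*(sqrt(2*r2/(r1+r2)) - 1) = 2034.77 m/s
V2 = sqrt(mu/r2) = 3769.39 m/s
dV2 = V2*(1 - sqrt(2*r1/(r1+r2))) = 1403.71 m/s
Total dV = 3438 m/s

3438 m/s


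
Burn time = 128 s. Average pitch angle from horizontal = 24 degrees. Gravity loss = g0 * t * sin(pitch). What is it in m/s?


GL = 9.81 * 128 * sin(24 deg) = 511 m/s

511 m/s


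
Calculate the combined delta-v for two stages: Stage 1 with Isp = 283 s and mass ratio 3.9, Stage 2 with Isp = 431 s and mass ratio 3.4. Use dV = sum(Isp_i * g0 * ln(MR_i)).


dV1 = 283 * 9.81 * ln(3.9) = 3778.4 m/s
dV2 = 431 * 9.81 * ln(3.4) = 5174.3 m/s
Total dV = 3778.4 + 5174.3 = 8952.7 m/s ~ 8953 m/s

8953 m/s


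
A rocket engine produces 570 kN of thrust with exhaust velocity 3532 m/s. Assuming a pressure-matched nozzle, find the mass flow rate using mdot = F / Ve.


mdot = F / Ve = 570000 / 3532 = 161.4 kg/s

161.4 kg/s


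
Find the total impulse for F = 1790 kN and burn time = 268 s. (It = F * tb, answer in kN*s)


It = 1790 * 268 = 479720 kN*s

479720 kN*s


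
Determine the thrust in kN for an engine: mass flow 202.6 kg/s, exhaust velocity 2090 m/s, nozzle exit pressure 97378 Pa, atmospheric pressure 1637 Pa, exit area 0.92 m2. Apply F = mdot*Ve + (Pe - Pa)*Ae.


F = 202.6 * 2090 + (97378 - 1637) * 0.92 = 511516.0 N = 511.5 kN

511.5 kN


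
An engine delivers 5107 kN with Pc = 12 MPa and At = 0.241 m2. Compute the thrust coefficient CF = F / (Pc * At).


CF = 5107000 / (12e6 * 0.241) = 1.77

1.77


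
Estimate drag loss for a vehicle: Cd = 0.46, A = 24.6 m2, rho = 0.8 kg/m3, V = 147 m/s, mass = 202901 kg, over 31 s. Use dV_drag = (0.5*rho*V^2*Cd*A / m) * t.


D = 0.5 * 0.8 * 147^2 * 0.46 * 24.6 = 97810.98 N
a = 97810.98 / 202901 = 0.4821 m/s2
dV = 0.4821 * 31 = 14.9 m/s

14.9 m/s


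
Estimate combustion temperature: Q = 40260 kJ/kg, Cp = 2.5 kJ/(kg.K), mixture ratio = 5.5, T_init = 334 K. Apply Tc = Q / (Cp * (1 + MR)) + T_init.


Tc = 40260 / (2.5 * (1 + 5.5)) + 334 = 2812 K

2812 K


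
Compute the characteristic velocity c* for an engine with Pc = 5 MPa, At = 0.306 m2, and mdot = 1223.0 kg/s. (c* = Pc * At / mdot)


c* = 5e6 * 0.306 / 1223.0 = 1251 m/s

1251 m/s


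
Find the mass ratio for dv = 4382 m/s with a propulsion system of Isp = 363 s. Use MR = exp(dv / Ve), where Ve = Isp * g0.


Ve = 363 * 9.81 = 3561.03 m/s
MR = exp(4382 / 3561.03) = 3.423

3.423


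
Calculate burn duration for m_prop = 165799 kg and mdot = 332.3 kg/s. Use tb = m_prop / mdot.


tb = 165799 / 332.3 = 498.9 s

498.9 s


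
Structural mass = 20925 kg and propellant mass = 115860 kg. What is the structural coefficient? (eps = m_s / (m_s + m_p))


eps = 20925 / (20925 + 115860) = 0.153

0.153


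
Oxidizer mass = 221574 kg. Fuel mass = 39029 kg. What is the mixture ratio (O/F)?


MR = 221574 / 39029 = 5.68

5.68


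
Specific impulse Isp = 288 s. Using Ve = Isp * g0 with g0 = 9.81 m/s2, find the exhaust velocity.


Ve = Isp * g0 = 288 * 9.81 = 2825.3 m/s

2825.3 m/s


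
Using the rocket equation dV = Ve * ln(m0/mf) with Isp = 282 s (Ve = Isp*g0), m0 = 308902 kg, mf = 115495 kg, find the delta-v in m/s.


Ve = 282 * 9.81 = 2766.42 m/s
dV = 2766.42 * ln(308902/115495) = 2722 m/s

2722 m/s


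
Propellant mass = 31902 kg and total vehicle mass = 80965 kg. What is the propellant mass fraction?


PMF = 31902 / 80965 = 0.394

0.394


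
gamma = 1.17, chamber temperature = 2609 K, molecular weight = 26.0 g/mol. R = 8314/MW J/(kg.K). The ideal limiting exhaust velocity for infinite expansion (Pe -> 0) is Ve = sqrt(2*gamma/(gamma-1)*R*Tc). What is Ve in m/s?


R = 8314 / 26.0 = 319.77 J/(kg.K)
Ve = sqrt(2 * 1.17 / (1.17 - 1) * 319.77 * 2609) = 3389 m/s

3389 m/s


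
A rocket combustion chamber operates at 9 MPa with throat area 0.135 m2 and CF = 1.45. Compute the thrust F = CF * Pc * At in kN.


F = 1.45 * 9e6 * 0.135 = 1.7617e+06 N = 1761.7 kN

1761.7 kN


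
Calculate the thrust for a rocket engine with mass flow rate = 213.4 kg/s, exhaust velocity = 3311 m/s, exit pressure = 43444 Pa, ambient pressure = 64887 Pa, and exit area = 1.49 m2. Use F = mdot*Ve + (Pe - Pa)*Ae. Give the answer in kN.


F = 213.4 * 3311 + (43444 - 64887) * 1.49 = 674617.0 N = 674.6 kN

674.6 kN


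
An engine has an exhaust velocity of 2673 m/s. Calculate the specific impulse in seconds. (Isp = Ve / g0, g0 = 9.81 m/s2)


Isp = Ve / g0 = 2673 / 9.81 = 272.5 s

272.5 s


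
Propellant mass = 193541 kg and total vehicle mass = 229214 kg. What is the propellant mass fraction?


PMF = 193541 / 229214 = 0.844

0.844


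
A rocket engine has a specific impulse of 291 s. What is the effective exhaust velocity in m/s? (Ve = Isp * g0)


Ve = Isp * g0 = 291 * 9.81 = 2854.7 m/s

2854.7 m/s


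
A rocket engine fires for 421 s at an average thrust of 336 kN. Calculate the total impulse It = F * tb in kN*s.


It = 336 * 421 = 141456 kN*s

141456 kN*s


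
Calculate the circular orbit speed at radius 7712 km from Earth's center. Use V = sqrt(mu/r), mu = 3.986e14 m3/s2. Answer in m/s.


V = sqrt(3.986e14 / 7712000) = 7189 m/s

7189 m/s


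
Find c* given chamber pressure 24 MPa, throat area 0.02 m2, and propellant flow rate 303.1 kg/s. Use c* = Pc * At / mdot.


c* = 24e6 * 0.02 / 303.1 = 1584 m/s

1584 m/s


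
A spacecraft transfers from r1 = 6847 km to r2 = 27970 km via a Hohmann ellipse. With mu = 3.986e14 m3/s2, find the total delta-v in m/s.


V1 = sqrt(mu/r1) = 7629.89 m/s
dV1 = V1*(sqrt(2*r2/(r1+r2)) - 1) = 2041.39 m/s
V2 = sqrt(mu/r2) = 3775.05 m/s
dV2 = V2*(1 - sqrt(2*r1/(r1+r2))) = 1407.54 m/s
Total dV = 3449 m/s

3449 m/s


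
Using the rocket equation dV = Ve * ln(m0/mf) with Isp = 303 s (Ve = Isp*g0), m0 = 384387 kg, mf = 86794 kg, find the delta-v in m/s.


Ve = 303 * 9.81 = 2972.43 m/s
dV = 2972.43 * ln(384387/86794) = 4423 m/s

4423 m/s


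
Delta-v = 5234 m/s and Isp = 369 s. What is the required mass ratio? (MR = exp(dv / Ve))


Ve = 369 * 9.81 = 3619.89 m/s
MR = exp(5234 / 3619.89) = 4.246

4.246


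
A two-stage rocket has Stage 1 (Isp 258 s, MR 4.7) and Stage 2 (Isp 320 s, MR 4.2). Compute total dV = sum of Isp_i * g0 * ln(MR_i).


dV1 = 258 * 9.81 * ln(4.7) = 3916.8 m/s
dV2 = 320 * 9.81 * ln(4.2) = 4505.0 m/s
Total dV = 3916.8 + 4505.0 = 8421.8 m/s ~ 8422 m/s

8422 m/s


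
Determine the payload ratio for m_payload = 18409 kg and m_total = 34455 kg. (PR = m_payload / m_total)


PR = 18409 / 34455 = 0.5343

0.5343


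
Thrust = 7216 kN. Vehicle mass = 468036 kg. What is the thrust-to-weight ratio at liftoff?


TWR = 7216000 / (468036 * 9.81) = 1.57

1.57


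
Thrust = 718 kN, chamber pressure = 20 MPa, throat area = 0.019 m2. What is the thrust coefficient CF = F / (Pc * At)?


CF = 718000 / (20e6 * 0.019) = 1.89

1.89


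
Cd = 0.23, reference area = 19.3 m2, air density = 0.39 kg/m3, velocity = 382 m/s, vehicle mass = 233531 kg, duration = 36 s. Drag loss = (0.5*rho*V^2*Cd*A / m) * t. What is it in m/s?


D = 0.5 * 0.39 * 382^2 * 0.23 * 19.3 = 126312.54 N
a = 126312.54 / 233531 = 0.5409 m/s2
dV = 0.5409 * 36 = 19.5 m/s

19.5 m/s


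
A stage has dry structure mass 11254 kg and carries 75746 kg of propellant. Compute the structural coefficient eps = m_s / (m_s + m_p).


eps = 11254 / (11254 + 75746) = 0.1294

0.1294


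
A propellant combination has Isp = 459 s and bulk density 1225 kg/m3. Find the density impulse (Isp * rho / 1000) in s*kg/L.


rho*Isp = 459 * 1225 / 1000 = 562 s*kg/L

562 s*kg/L


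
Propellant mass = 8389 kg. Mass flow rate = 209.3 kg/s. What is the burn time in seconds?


tb = 8389 / 209.3 = 40.1 s

40.1 s


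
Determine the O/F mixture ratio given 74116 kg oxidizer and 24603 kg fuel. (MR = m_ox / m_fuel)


MR = 74116 / 24603 = 3.01

3.01


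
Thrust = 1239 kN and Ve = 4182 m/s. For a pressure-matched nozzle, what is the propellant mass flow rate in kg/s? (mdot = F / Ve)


mdot = F / Ve = 1239000 / 4182 = 296.3 kg/s

296.3 kg/s


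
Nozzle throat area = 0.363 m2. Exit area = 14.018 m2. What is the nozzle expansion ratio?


AR = 14.018 / 0.363 = 38.6

38.6


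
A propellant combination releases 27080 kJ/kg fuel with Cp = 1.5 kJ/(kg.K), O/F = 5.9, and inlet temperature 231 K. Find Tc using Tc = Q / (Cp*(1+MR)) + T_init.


Tc = 27080 / (1.5 * (1 + 5.9)) + 231 = 2847 K

2847 K


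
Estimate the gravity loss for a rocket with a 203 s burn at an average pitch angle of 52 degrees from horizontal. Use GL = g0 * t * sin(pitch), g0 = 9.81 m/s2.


GL = 9.81 * 203 * sin(52 deg) = 1569 m/s

1569 m/s


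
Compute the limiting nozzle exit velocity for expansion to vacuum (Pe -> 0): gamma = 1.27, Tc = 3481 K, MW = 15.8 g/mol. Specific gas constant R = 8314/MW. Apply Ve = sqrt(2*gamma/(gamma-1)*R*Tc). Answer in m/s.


R = 8314 / 15.8 = 526.2 J/(kg.K)
Ve = sqrt(2 * 1.27 / (1.27 - 1) * 526.2 * 3481) = 4151 m/s

4151 m/s


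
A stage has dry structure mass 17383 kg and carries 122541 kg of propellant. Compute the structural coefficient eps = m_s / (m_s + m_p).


eps = 17383 / (17383 + 122541) = 0.1242

0.1242


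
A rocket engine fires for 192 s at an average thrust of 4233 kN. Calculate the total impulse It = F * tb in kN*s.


It = 4233 * 192 = 812736 kN*s

812736 kN*s


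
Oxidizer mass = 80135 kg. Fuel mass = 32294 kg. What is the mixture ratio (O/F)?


MR = 80135 / 32294 = 2.48

2.48


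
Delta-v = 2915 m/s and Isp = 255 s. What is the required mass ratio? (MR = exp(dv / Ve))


Ve = 255 * 9.81 = 2501.55 m/s
MR = exp(2915 / 2501.55) = 3.207

3.207


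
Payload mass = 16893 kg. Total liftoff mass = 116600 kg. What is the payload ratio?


PR = 16893 / 116600 = 0.1449

0.1449


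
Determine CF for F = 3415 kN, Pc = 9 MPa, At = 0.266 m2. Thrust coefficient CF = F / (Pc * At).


CF = 3415000 / (9e6 * 0.266) = 1.43

1.43


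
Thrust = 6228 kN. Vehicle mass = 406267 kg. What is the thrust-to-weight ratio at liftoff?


TWR = 6228000 / (406267 * 9.81) = 1.56

1.56


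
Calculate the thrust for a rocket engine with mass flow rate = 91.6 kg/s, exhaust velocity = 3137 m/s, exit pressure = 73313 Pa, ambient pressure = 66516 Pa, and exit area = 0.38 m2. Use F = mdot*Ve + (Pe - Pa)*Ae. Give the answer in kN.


F = 91.6 * 3137 + (73313 - 66516) * 0.38 = 289932.0 N = 289.9 kN

289.9 kN


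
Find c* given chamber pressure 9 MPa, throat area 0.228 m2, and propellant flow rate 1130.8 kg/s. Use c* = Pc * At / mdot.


c* = 9e6 * 0.228 / 1130.8 = 1815 m/s

1815 m/s


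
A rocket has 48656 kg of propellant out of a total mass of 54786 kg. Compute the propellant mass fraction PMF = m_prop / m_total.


PMF = 48656 / 54786 = 0.888

0.888


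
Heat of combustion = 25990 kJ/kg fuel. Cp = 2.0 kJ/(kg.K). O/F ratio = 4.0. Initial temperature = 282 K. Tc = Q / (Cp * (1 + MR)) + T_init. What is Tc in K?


Tc = 25990 / (2.0 * (1 + 4.0)) + 282 = 2881 K

2881 K


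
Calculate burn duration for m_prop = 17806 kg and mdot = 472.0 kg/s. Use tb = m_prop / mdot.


tb = 17806 / 472.0 = 37.7 s

37.7 s


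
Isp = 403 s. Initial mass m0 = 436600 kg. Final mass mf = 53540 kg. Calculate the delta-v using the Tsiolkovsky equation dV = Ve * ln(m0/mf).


Ve = 403 * 9.81 = 3953.43 m/s
dV = 3953.43 * ln(436600/53540) = 8297 m/s

8297 m/s


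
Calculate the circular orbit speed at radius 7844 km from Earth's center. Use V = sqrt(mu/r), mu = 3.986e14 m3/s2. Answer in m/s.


V = sqrt(3.986e14 / 7844000) = 7129 m/s

7129 m/s


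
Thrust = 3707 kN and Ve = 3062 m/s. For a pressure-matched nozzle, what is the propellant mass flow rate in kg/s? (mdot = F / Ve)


mdot = F / Ve = 3707000 / 3062 = 1210.6 kg/s

1210.6 kg/s


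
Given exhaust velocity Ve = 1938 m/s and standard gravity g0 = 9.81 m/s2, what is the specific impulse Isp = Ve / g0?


Isp = Ve / g0 = 1938 / 9.81 = 197.6 s

197.6 s


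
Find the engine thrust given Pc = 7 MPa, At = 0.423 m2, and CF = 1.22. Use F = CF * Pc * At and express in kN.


F = 1.22 * 7e6 * 0.423 = 3.6124e+06 N = 3612.4 kN

3612.4 kN


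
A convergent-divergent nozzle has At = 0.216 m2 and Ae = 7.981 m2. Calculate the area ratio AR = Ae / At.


AR = 7.981 / 0.216 = 36.9

36.9


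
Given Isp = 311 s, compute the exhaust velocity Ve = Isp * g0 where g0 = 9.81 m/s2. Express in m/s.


Ve = Isp * g0 = 311 * 9.81 = 3050.9 m/s

3050.9 m/s


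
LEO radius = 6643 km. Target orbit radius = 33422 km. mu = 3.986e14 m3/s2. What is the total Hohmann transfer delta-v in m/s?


V1 = sqrt(mu/r1) = 7746.16 m/s
dV1 = V1*(sqrt(2*r2/(r1+r2)) - 1) = 2259.26 m/s
V2 = sqrt(mu/r2) = 3453.44 m/s
dV2 = V2*(1 - sqrt(2*r1/(r1+r2))) = 1464.75 m/s
Total dV = 3724 m/s

3724 m/s


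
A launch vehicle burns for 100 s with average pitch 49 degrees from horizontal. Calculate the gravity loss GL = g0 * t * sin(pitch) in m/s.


GL = 9.81 * 100 * sin(49 deg) = 740 m/s

740 m/s


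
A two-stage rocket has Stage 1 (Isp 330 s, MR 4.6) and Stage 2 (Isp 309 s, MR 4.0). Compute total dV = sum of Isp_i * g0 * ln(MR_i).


dV1 = 330 * 9.81 * ln(4.6) = 4940.3 m/s
dV2 = 309 * 9.81 * ln(4.0) = 4202.3 m/s
Total dV = 4940.3 + 4202.3 = 9142.6 m/s ~ 9143 m/s

9143 m/s


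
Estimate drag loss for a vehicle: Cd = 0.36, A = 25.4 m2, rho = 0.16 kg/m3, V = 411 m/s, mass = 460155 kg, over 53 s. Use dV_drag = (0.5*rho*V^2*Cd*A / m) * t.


D = 0.5 * 0.16 * 411^2 * 0.36 * 25.4 = 123569.09 N
a = 123569.09 / 460155 = 0.2685 m/s2
dV = 0.2685 * 53 = 14.2 m/s

14.2 m/s


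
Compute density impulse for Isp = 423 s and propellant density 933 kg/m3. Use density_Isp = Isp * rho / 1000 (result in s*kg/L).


rho*Isp = 423 * 933 / 1000 = 395 s*kg/L

395 s*kg/L


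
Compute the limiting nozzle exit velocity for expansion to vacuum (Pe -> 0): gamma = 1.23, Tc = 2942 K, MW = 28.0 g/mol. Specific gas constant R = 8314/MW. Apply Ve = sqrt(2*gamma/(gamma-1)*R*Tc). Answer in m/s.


R = 8314 / 28.0 = 296.93 J/(kg.K)
Ve = sqrt(2 * 1.23 / (1.23 - 1) * 296.93 * 2942) = 3057 m/s

3057 m/s


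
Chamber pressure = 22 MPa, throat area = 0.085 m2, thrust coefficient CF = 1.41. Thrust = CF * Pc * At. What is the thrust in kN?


F = 1.41 * 22e6 * 0.085 = 2.6367e+06 N = 2636.7 kN

2636.7 kN


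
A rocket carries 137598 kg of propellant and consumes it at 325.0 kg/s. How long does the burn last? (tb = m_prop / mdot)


tb = 137598 / 325.0 = 423.4 s

423.4 s


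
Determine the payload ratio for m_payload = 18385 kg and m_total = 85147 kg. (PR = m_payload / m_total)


PR = 18385 / 85147 = 0.2159

0.2159


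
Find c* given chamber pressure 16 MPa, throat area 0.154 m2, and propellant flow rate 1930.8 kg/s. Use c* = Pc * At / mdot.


c* = 16e6 * 0.154 / 1930.8 = 1276 m/s

1276 m/s


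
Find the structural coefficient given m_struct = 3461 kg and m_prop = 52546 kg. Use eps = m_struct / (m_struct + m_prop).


eps = 3461 / (3461 + 52546) = 0.0618

0.0618


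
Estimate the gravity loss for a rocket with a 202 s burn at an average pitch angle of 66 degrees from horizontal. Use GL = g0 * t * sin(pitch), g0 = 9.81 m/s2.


GL = 9.81 * 202 * sin(66 deg) = 1810 m/s

1810 m/s


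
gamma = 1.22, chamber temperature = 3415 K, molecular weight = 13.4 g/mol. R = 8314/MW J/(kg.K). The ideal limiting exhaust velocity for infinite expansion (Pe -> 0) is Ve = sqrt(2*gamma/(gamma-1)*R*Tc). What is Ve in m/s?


R = 8314 / 13.4 = 620.45 J/(kg.K)
Ve = sqrt(2 * 1.22 / (1.22 - 1) * 620.45 * 3415) = 4848 m/s

4848 m/s


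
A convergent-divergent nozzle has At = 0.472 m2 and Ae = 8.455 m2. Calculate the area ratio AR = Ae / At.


AR = 8.455 / 0.472 = 17.9

17.9


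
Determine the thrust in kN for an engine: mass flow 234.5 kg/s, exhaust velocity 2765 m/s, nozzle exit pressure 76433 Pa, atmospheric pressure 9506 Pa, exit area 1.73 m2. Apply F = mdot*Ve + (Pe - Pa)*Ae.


F = 234.5 * 2765 + (76433 - 9506) * 1.73 = 764176.0 N = 764.2 kN

764.2 kN


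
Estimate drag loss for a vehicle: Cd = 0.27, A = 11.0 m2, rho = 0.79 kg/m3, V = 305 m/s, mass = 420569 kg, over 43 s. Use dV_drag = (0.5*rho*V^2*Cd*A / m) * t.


D = 0.5 * 0.79 * 305^2 * 0.27 * 11.0 = 109132.28 N
a = 109132.28 / 420569 = 0.2595 m/s2
dV = 0.2595 * 43 = 11.2 m/s

11.2 m/s


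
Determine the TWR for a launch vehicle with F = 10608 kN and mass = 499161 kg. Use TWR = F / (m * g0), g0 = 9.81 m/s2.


TWR = 10608000 / (499161 * 9.81) = 2.17

2.17


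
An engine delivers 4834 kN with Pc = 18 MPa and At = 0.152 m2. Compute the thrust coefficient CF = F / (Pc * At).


CF = 4834000 / (18e6 * 0.152) = 1.77

1.77


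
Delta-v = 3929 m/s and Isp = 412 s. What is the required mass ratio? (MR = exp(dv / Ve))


Ve = 412 * 9.81 = 4041.72 m/s
MR = exp(3929 / 4041.72) = 2.644

2.644


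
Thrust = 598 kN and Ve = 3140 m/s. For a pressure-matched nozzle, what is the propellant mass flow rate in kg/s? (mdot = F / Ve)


mdot = F / Ve = 598000 / 3140 = 190.4 kg/s

190.4 kg/s


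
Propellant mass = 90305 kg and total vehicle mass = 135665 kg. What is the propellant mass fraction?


PMF = 90305 / 135665 = 0.666

0.666


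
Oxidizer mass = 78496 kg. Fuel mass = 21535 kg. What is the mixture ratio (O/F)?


MR = 78496 / 21535 = 3.65

3.65


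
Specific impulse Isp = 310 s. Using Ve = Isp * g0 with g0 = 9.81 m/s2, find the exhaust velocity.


Ve = Isp * g0 = 310 * 9.81 = 3041.1 m/s

3041.1 m/s


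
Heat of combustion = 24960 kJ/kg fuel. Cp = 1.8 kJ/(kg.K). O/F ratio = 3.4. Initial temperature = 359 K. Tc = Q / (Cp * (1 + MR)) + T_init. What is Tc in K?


Tc = 24960 / (1.8 * (1 + 3.4)) + 359 = 3511 K

3511 K


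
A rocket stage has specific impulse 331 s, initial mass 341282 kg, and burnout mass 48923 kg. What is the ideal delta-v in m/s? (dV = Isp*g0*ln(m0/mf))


Ve = 331 * 9.81 = 3247.11 m/s
dV = 3247.11 * ln(341282/48923) = 6307 m/s

6307 m/s


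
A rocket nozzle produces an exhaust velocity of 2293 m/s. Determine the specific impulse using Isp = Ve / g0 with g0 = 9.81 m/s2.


Isp = Ve / g0 = 2293 / 9.81 = 233.7 s

233.7 s


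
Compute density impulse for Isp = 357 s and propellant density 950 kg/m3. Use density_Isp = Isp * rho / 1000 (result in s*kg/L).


rho*Isp = 357 * 950 / 1000 = 339 s*kg/L

339 s*kg/L


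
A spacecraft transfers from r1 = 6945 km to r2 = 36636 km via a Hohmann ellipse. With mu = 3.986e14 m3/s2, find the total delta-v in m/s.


V1 = sqrt(mu/r1) = 7575.87 m/s
dV1 = V1*(sqrt(2*r2/(r1+r2)) - 1) = 2247.33 m/s
V2 = sqrt(mu/r2) = 3298.49 m/s
dV2 = V2*(1 - sqrt(2*r1/(r1+r2))) = 1436.33 m/s
Total dV = 3684 m/s

3684 m/s


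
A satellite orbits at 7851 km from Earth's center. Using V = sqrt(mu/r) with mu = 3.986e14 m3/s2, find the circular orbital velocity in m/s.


V = sqrt(3.986e14 / 7851000) = 7125 m/s

7125 m/s


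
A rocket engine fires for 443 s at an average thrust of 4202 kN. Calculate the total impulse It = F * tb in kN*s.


It = 4202 * 443 = 1861486 kN*s

1861486 kN*s


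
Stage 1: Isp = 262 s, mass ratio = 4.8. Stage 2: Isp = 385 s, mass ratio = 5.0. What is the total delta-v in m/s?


dV1 = 262 * 9.81 * ln(4.8) = 4031.7 m/s
dV2 = 385 * 9.81 * ln(5.0) = 6078.6 m/s
Total dV = 4031.7 + 6078.6 = 10110.3 m/s ~ 10110 m/s

10110 m/s


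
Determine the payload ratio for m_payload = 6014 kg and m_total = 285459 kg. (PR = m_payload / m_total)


PR = 6014 / 285459 = 0.0211

0.0211


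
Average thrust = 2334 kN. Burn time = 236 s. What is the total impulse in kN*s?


It = 2334 * 236 = 550824 kN*s

550824 kN*s


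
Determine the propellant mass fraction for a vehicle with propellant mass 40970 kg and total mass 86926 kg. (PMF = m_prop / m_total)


PMF = 40970 / 86926 = 0.471

0.471


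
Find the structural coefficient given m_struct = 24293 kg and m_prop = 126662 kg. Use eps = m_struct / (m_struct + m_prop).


eps = 24293 / (24293 + 126662) = 0.1609

0.1609


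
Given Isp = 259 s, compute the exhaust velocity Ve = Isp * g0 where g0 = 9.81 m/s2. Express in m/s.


Ve = Isp * g0 = 259 * 9.81 = 2540.8 m/s

2540.8 m/s


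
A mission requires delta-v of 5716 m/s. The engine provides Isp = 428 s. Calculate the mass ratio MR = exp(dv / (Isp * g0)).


Ve = 428 * 9.81 = 4198.68 m/s
MR = exp(5716 / 4198.68) = 3.902

3.902


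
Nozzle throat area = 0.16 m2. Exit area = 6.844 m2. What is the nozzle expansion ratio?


AR = 6.844 / 0.16 = 42.8

42.8


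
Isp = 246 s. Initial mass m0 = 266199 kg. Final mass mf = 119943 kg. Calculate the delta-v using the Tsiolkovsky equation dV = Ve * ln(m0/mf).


Ve = 246 * 9.81 = 2413.26 m/s
dV = 2413.26 * ln(266199/119943) = 1924 m/s

1924 m/s


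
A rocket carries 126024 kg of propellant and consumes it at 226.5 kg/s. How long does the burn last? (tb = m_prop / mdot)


tb = 126024 / 226.5 = 556.4 s

556.4 s


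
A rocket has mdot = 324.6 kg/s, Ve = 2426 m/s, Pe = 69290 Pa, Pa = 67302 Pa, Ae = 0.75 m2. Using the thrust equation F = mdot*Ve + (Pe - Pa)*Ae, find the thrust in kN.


F = 324.6 * 2426 + (69290 - 67302) * 0.75 = 788971.0 N = 789.0 kN

789.0 kN


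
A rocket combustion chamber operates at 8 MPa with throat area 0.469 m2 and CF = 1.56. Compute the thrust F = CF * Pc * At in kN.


F = 1.56 * 8e6 * 0.469 = 5.8531e+06 N = 5853.1 kN

5853.1 kN


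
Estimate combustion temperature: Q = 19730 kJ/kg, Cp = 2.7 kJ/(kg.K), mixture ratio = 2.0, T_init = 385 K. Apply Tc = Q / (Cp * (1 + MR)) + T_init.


Tc = 19730 / (2.7 * (1 + 2.0)) + 385 = 2821 K

2821 K


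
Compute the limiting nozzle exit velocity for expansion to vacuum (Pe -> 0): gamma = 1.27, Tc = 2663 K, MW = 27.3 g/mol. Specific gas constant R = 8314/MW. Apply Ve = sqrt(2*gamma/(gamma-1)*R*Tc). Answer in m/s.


R = 8314 / 27.3 = 304.54 J/(kg.K)
Ve = sqrt(2 * 1.27 / (1.27 - 1) * 304.54 * 2663) = 2762 m/s

2762 m/s


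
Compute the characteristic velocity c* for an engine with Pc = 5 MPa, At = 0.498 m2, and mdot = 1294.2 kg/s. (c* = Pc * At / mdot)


c* = 5e6 * 0.498 / 1294.2 = 1924 m/s

1924 m/s


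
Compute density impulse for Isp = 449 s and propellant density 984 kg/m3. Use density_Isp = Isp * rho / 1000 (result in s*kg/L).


rho*Isp = 449 * 984 / 1000 = 442 s*kg/L

442 s*kg/L


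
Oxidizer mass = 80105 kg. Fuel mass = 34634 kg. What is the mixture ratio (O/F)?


MR = 80105 / 34634 = 2.31

2.31


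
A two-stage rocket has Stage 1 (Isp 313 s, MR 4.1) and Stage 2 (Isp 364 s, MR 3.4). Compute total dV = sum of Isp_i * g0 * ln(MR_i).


dV1 = 313 * 9.81 * ln(4.1) = 4332.5 m/s
dV2 = 364 * 9.81 * ln(3.4) = 4369.9 m/s
Total dV = 4332.5 + 4369.9 = 8702.4 m/s ~ 8702 m/s

8702 m/s


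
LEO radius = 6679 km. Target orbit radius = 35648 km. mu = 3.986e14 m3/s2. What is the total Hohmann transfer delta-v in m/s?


V1 = sqrt(mu/r1) = 7725.26 m/s
dV1 = V1*(sqrt(2*r2/(r1+r2)) - 1) = 2300.95 m/s
V2 = sqrt(mu/r2) = 3343.88 m/s
dV2 = V2*(1 - sqrt(2*r1/(r1+r2))) = 1465.37 m/s
Total dV = 3766 m/s

3766 m/s


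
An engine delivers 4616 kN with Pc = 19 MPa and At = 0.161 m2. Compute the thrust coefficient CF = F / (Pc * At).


CF = 4616000 / (19e6 * 0.161) = 1.51

1.51


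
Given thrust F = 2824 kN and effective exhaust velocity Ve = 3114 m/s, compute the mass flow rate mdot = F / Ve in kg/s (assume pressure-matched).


mdot = F / Ve = 2824000 / 3114 = 906.9 kg/s

906.9 kg/s


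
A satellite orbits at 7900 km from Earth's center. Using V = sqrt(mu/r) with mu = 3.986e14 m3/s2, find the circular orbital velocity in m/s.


V = sqrt(3.986e14 / 7900000) = 7103 m/s

7103 m/s


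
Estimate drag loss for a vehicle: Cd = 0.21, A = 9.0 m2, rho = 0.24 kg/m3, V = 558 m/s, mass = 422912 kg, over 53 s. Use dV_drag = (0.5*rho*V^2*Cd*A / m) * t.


D = 0.5 * 0.24 * 558^2 * 0.21 * 9.0 = 70617.36 N
a = 70617.36 / 422912 = 0.167 m/s2
dV = 0.167 * 53 = 8.8 m/s

8.8 m/s


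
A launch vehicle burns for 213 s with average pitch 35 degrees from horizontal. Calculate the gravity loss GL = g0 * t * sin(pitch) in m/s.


GL = 9.81 * 213 * sin(35 deg) = 1199 m/s

1199 m/s


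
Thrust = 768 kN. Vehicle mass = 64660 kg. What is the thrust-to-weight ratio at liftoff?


TWR = 768000 / (64660 * 9.81) = 1.21

1.21


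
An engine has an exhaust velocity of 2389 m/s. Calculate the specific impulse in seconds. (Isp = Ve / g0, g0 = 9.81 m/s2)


Isp = Ve / g0 = 2389 / 9.81 = 243.5 s

243.5 s


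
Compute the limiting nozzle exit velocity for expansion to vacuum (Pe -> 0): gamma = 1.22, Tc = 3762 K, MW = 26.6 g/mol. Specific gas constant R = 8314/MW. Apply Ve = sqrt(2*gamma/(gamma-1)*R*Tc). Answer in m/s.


R = 8314 / 26.6 = 312.56 J/(kg.K)
Ve = sqrt(2 * 1.22 / (1.22 - 1) * 312.56 * 3762) = 3611 m/s

3611 m/s
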